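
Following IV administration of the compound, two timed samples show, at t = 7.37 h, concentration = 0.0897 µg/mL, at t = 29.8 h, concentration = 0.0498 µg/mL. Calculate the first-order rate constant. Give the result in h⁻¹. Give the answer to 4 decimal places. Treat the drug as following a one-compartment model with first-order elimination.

0.0262 h⁻¹

k = ln(C₁/C₂) / (t₂ − t₁) = ln(0.0897/0.0498) / (29.8 − 7.37)
  = 0.5885 / 22.43 = 0.02624 h⁻¹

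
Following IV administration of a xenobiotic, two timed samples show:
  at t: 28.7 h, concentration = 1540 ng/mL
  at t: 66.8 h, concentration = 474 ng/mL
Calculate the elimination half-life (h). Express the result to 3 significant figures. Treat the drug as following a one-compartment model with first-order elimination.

22.4 h

k = ln(C₁/C₂) / (t₂ − t₁) = ln(1540/474) / (66.8 − 28.7)
  = 1.178 / 38.10 = 0.03092 h⁻¹
t½ = ln2 / k = 0.693147 / 0.03092 = 22.42 h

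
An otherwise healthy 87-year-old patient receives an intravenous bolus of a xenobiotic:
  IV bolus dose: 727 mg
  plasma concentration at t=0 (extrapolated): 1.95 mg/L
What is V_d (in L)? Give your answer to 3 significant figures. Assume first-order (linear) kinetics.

373 L

Vd = Dose / C₀ = 727.0 / 1.95 = 372.8 L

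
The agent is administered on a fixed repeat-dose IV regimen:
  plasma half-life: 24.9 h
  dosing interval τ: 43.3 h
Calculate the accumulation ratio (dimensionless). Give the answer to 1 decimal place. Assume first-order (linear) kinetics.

1.4

k = ln2 / t½ = 0.693147 / 24.9 = 0.02784 h⁻¹
e^(−kτ) = e^(−0.02784 × 43.3) = 0.2996
Accumulation ratio R = 1 / (1 − e^(−kτ)) = 1 / (1 − 0.2996) = 1.428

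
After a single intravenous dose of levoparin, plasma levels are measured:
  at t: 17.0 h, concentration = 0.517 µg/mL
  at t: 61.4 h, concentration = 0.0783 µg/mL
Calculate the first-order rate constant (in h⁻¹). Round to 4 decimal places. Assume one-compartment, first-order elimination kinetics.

0.0425 h⁻¹

k = ln(C₁/C₂) / (t₂ − t₁) = ln(0.517/0.0783) / (61.4 − 17.0)
  = 1.887 / 44.40 = 0.04250 h⁻¹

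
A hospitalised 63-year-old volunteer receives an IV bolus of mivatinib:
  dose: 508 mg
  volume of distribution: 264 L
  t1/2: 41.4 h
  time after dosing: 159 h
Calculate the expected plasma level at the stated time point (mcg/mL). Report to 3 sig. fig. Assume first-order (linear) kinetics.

C₀ = Dose / Vd = 508.0 / 264 = 1.924 mg/L
k = ln2 / t½ = 0.693147 / 41.4 = 0.01674 h⁻¹
C = C₀ · e^(−k·t) = 1.924 × e^(−0.01674 × 159)
  = 1.924 × 0.06983 = 0.1344 mg/L
(0.1344 mg/L = 0.1344 mcg/mL)

0.134 mcg/mL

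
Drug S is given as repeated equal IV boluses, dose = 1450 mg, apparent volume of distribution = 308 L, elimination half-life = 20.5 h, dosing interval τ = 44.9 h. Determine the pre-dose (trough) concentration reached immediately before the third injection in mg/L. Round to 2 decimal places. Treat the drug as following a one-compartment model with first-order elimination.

1.26 mg/L

C₀ per dose = Dose / Vd = 1450 / 308 = 4.708 mg/L
k = ln2 / t½ = 0.693147 / 20.5 = 0.03381 h⁻¹
Fraction remaining after one interval: r = e^(−kτ) = e^(−0.03381 × 44.9) = 0.2191
Before dose 3, 2 doses have been given (aged 1τ, 2τ).
C_trough = C₀ × (r + r²) = 4.708 × (0.2191 + 0.04800) = 1.258 mg/L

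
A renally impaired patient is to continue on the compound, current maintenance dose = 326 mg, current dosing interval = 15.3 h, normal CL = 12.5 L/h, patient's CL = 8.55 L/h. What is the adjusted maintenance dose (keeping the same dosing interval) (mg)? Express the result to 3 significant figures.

223 mg

To keep the same average steady-state level, dosing rate must scale with clearance.
CL ratio = 8.55 / 12.5 = 0.6840
New dose (same interval) = 326 × 0.6840 = 223.0 mg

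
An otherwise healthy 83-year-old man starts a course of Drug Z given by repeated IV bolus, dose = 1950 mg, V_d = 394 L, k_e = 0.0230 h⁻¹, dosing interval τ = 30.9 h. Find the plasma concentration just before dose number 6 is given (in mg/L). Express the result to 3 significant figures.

4.64 mg/L

C₀ per dose = Dose / Vd = 1950 / 394 = 4.949 mg/L
Fraction remaining after one interval: r = e^(−kτ) = e^(−0.02300 × 30.9) = 0.4913
Before dose 6, 5 doses have been given (aged 1τ, 2τ, 3τ, 4τ, 5τ).
C_trough = C₀ × (r + r² + … + r^5) = C₀ × r(1−r^5)/(1−r)
        = 4.949 × 0.4913 × (1 − 0.02862) / (1 − 0.4913) = 4.643 mg/L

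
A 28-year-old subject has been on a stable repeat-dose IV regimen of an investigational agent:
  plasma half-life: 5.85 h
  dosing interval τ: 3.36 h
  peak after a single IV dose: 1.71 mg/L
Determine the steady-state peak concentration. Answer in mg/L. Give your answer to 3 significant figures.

5.21 mg/L

k = ln2 / t½ = 0.693147 / 5.85 = 0.1185 h⁻¹
e^(−kτ) = e^(−0.1185 × 3.36) = 0.6716
Accumulation ratio R = 1 / (1 − e^(−kτ)) = 1 / (1 − 0.6716) = 3.045
Steady-state peak = C₀ × R = 1.71 × 3.045 = 5.207 mg/L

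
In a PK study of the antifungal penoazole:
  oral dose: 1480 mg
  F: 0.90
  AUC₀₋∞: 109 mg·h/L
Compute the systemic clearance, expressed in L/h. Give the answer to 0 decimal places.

12 L/h

CL = F·Dose / AUC = 0.90 × 1480 / 109 = 12.22 L/h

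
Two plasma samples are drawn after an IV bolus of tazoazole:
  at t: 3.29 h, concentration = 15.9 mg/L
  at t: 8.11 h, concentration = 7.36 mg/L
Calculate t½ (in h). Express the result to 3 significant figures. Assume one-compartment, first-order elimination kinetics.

4.34 h

k = ln(C₁/C₂) / (t₂ − t₁) = ln(15.9/7.36) / (8.11 − 3.29)
  = 0.7703 / 4.820 = 0.1598 h⁻¹
t½ = ln2 / k = 0.693147 / 0.1598 = 4.338 h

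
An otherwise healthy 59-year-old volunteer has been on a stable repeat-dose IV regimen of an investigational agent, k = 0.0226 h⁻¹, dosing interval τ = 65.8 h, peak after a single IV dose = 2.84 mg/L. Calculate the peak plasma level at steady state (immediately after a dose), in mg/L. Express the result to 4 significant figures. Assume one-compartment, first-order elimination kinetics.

3.669 mg/L

e^(−kτ) = e^(−0.02260 × 65.8) = 0.2260
Accumulation ratio R = 1 / (1 − e^(−kτ)) = 1 / (1 − 0.2260) = 1.292
Steady-state peak = C₀ × R = 2.84 × 1.292 = 3.669 mg/L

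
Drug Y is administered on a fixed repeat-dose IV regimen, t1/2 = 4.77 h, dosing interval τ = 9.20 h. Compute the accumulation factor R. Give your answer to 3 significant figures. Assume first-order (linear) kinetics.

k = ln2 / t½ = 0.693147 / 4.77 = 0.1453 h⁻¹
e^(−kτ) = e^(−0.1453 × 9.20) = 0.2627
Accumulation ratio R = 1 / (1 − e^(−kτ)) = 1 / (1 − 0.2627) = 1.356

1.36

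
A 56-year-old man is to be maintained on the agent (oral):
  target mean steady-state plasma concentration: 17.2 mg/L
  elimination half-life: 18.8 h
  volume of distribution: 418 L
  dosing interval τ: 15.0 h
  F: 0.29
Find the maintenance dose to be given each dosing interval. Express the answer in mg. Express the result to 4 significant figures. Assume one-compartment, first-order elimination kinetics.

k = ln2 / t½ = 0.693147 / 18.8 = 0.03687 h⁻¹
CL = k × Vd = 0.03687 × 418 = 15.41 L/h
At steady state, F × (Dose/τ) = Css × CL.
Dose = Css × CL × τ / F = 17.2 × 15.41 × 15.0 / 0.29 = 13710 mg

13710 mg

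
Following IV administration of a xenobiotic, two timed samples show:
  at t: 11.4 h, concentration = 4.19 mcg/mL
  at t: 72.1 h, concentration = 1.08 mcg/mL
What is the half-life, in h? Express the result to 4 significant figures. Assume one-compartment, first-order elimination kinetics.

31.03 h

k = ln(C₁/C₂) / (t₂ − t₁) = ln(4.19/1.08) / (72.1 − 11.4)
  = 1.356 / 60.70 = 0.02234 h⁻¹
t½ = ln2 / k = 0.693147 / 0.02234 = 31.03 h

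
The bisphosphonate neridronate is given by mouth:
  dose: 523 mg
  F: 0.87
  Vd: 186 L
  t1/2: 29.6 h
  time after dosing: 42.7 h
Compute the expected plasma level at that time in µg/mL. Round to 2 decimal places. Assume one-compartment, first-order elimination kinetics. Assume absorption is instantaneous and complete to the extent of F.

0.90 µg/mL

Amount reaching circulation = F × Dose = 0.87 × 523.0 = 455.0 mg
C₀ = F·Dose / Vd = 455.0 / 186 = 2.446 mg/L
k = ln2 / t½ = 0.693147 / 29.6 = 0.02342 h⁻¹
C = C₀ · e^(−k·t) = 2.446 × e^(−0.02342 × 42.7)
  = 2.446 × 0.3679 = 0.8999 mg/L
(0.8999 mg/L = 0.8999 µg/mL)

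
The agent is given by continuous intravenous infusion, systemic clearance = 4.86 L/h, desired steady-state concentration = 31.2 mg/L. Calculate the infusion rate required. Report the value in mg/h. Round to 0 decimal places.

152 mg/h

At steady state, infusion rate R₀ = Css × CL = 31.2 × 4.860 = 151.6 mg/h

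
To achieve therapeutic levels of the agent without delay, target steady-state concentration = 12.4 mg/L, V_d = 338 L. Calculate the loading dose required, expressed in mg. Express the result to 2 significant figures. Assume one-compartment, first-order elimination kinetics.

4200 mg

LD = Css × Vd = 12.4 × 338 = 4191 mg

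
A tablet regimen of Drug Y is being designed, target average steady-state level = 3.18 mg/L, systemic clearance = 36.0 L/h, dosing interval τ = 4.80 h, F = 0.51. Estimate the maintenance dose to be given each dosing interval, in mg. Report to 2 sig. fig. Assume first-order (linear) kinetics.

1100 mg

At steady state, F × (Dose/τ) = Css × CL.
Dose = Css × CL × τ / F = 3.18 × 36.00 × 4.80 / 0.51 = 1077 mg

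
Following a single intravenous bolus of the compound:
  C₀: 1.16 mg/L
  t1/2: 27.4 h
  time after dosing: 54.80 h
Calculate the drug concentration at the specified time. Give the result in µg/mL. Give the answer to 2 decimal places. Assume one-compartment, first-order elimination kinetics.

k = ln2 / t½ = 0.693147 / 27.4 = 0.02530 h⁻¹
t / t½ = 54.80 / 27.4 = 2 half-lives
C = C₀ × (1/2)^2 = 1.160 × 0.2500 = 0.2900 mg/L
(0.2900 mg/L = 0.2900 µg/mL)

0.29 µg/mL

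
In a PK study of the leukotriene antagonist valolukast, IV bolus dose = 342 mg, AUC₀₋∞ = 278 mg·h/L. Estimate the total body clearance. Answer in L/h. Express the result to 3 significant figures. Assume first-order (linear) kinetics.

CL = Dose / AUC = 342 / 278 = 1.230 L/h

1.23 L/h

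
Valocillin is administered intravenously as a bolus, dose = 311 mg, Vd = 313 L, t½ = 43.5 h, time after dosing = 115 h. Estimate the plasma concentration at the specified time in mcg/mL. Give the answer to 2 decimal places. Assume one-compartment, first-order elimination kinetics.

0.16 mcg/mL

C₀ = Dose / Vd = 311.0 / 313 = 0.9936 mg/L
k = ln2 / t½ = 0.693147 / 43.5 = 0.01593 h⁻¹
C = C₀ · e^(−k·t) = 0.9936 × e^(−0.01593 × 115)
  = 0.9936 × 0.1601 = 0.1591 mg/L
(0.1591 mg/L = 0.1591 mcg/mL)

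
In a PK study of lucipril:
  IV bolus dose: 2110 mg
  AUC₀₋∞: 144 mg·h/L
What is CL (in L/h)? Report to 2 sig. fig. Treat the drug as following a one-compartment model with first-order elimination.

CL = Dose / AUC = 2110 / 144 = 14.65 L/h

15 L/h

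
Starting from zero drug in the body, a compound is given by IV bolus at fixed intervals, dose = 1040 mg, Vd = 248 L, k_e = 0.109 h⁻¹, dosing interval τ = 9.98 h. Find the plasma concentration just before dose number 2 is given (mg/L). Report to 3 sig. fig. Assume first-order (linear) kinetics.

1.41 mg/L

C₀ per dose = Dose / Vd = 1040 / 248 = 4.194 mg/L
Fraction remaining after one interval: r = e^(−kτ) = e^(−0.1090 × 9.98) = 0.3370
Before dose 2, 1 dose has been given (aged 1τ).
C_trough = C₀ × r = 4.194 × 0.3370 = 1.413 mg/L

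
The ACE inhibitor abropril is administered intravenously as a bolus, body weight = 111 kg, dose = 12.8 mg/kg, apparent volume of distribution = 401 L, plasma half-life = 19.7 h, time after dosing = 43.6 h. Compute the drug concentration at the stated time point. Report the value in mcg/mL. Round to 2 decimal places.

0.76 mcg/mL

Total dose = 12.8 × 111 = 1421 mg
C₀ = Dose / Vd = 1421 / 401 = 3.544 mg/L
k = ln2 / t½ = 0.693147 / 19.7 = 0.03519 h⁻¹
C = C₀ · e^(−k·t) = 3.544 × e^(−0.03519 × 43.6)
  = 3.544 × 0.2156 = 0.7641 mg/L
(0.7641 mg/L = 0.7641 mcg/mL)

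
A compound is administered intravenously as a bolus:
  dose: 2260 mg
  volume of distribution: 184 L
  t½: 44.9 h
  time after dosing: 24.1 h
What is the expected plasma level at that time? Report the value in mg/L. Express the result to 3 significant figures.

8.47 mg/L

C₀ = Dose / Vd = 2260 / 184 = 12.28 mg/L
k = ln2 / t½ = 0.693147 / 44.9 = 0.01544 h⁻¹
C = C₀ · e^(−k·t) = 12.28 × e^(−0.01544 × 24.1)
  = 12.28 × 0.6893 = 8.465 mg/L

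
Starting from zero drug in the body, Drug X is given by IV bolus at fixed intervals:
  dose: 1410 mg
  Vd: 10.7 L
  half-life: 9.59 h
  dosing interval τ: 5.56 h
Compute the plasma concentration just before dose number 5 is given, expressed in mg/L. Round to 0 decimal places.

C₀ per dose = Dose / Vd = 1410 / 10.7 = 131.8 mg/L
k = ln2 / t½ = 0.693147 / 9.59 = 0.07228 h⁻¹
Fraction remaining after one interval: r = e^(−kτ) = e^(−0.07228 × 5.56) = 0.6691
Before dose 5, 4 doses have been given (aged 1τ, 2τ, 3τ, 4τ).
C_trough = C₀ × (r + r² + … + r^4) = C₀ × r(1−r^4)/(1−r)
        = 131.8 × 0.6691 × (1 − 0.2004) / (1 − 0.6691) = 213.1 mg/L

213 mg/L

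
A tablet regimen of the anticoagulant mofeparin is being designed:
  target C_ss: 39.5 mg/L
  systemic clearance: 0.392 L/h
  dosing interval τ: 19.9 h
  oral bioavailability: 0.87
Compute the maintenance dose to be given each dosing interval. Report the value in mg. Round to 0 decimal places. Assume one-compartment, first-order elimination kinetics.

354 mg

At steady state, F × (Dose/τ) = Css × CL.
Dose = Css × CL × τ / F = 39.5 × 0.3920 × 19.9 / 0.87 = 354.2 mg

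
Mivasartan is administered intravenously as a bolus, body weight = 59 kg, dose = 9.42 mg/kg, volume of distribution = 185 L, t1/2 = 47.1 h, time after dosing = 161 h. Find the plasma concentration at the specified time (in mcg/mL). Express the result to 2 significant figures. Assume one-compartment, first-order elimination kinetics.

0.28 mcg/mL

Total dose = 9.42 × 59 = 555.8 mg
C₀ = Dose / Vd = 555.8 / 185 = 3.004 mg/L
k = ln2 / t½ = 0.693147 / 47.1 = 0.01472 h⁻¹
C = C₀ · e^(−k·t) = 3.004 × e^(−0.01472 × 161)
  = 3.004 × 0.09349 = 0.2808 mg/L
(0.2808 mg/L = 0.2808 mcg/mL)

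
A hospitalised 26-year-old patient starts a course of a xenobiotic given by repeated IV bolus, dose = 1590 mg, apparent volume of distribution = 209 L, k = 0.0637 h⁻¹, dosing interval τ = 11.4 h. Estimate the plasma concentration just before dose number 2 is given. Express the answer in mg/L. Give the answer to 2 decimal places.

3.68 mg/L

C₀ per dose = Dose / Vd = 1590 / 209 = 7.608 mg/L
Fraction remaining after one interval: r = e^(−kτ) = e^(−0.06370 × 11.4) = 0.4838
Before dose 2, 1 dose has been given (aged 1τ).
C_trough = C₀ × r = 7.608 × 0.4838 = 3.681 mg/L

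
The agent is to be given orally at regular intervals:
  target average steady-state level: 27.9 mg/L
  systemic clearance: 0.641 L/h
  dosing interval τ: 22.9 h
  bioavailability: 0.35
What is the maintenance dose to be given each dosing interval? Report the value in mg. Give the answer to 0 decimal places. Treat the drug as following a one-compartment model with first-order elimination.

1170 mg

At steady state, F × (Dose/τ) = Css × CL.
Dose = Css × CL × τ / F = 27.9 × 0.6410 × 22.9 / 0.35 = 1170 mg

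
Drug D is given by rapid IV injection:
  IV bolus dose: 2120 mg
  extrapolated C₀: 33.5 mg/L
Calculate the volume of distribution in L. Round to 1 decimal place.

Vd = Dose / C₀ = 2120 / 33.5 = 63.28 L

63.3 L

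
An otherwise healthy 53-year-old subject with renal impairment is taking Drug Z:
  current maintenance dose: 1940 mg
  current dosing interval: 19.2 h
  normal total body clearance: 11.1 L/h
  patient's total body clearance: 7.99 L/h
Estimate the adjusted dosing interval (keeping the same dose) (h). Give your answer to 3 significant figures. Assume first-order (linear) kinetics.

To keep the same average steady-state level, dosing rate must scale with clearance.
CL ratio = 7.99 / 11.1 = 0.7198
New interval (same dose) = 19.2 / 0.7198 = 26.67 h

26.7 h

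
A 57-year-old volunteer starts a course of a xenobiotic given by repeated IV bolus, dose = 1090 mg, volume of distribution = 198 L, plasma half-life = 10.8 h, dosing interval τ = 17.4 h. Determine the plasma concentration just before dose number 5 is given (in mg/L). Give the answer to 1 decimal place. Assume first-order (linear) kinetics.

C₀ per dose = Dose / Vd = 1090 / 198 = 5.505 mg/L
k = ln2 / t½ = 0.693147 / 10.8 = 0.06418 h⁻¹
Fraction remaining after one interval: r = e^(−kτ) = e^(−0.06418 × 17.4) = 0.3273
Before dose 5, 4 doses have been given (aged 1τ, 2τ, 3τ, 4τ).
C_trough = C₀ × (r + r² + … + r^4) = C₀ × r(1−r^4)/(1−r)
        = 5.505 × 0.3273 × (1 − 0.01148) / (1 − 0.3273) = 2.648 mg/L

2.6 mg/L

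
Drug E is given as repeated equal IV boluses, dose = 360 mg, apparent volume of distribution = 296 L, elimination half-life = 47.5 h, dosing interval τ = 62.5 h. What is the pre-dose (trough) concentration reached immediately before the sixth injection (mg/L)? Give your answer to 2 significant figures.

0.81 mg/L

C₀ per dose = Dose / Vd = 360 / 296 = 1.216 mg/L
k = ln2 / t½ = 0.693147 / 47.5 = 0.01459 h⁻¹
Fraction remaining after one interval: r = e^(−kτ) = e^(−0.01459 × 62.5) = 0.4018
Before dose 6, 5 doses have been given (aged 1τ, 2τ, 3τ, 4τ, 5τ).
C_trough = C₀ × (r + r² + … + r^5) = C₀ × r(1−r^5)/(1−r)
        = 1.216 × 0.4018 × (1 − 0.01047) / (1 − 0.4018) = 0.8082 mg/L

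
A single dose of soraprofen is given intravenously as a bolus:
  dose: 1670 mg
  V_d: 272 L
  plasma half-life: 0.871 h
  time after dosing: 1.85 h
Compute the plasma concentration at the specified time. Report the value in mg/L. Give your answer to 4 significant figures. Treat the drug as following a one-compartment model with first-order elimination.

C₀ = Dose / Vd = 1670 / 272 = 6.140 mg/L
k = ln2 / t½ = 0.693147 / 0.871 = 0.7958 h⁻¹
C = C₀ · e^(−k·t) = 6.140 × e^(−0.7958 × 1.85)
  = 6.140 × 0.2294 = 1.409 mg/L

1.409 mg/L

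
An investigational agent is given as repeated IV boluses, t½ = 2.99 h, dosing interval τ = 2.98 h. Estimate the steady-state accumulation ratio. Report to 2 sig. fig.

k = ln2 / t½ = 0.693147 / 2.99 = 0.2318 h⁻¹
e^(−kτ) = e^(−0.2318 × 2.98) = 0.5012
Accumulation ratio R = 1 / (1 − e^(−kτ)) = 1 / (1 − 0.5012) = 2.005

2.0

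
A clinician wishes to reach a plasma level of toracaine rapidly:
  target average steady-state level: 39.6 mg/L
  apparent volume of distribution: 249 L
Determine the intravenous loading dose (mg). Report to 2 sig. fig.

LD = Css × Vd = 39.6 × 249 = 9860 mg

9900 mg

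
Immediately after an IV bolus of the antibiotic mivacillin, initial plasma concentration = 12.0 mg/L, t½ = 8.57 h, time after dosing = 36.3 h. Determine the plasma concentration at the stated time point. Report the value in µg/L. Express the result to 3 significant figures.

k = ln2 / t½ = 0.693147 / 8.57 = 0.08088 h⁻¹
C = C₀ · e^(−k·t) = 12.00 × e^(−0.08088 × 36.3)
  = 12.00 × 0.05308 = 0.6370 mg/L
Convert: 0.6370 mg/L × 1000 = 637.0 µg/L

637 µg/L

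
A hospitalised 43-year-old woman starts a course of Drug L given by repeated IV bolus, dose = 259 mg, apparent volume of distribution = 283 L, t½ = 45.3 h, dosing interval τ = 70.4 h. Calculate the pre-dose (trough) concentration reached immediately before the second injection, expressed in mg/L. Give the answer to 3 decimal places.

C₀ per dose = Dose / Vd = 259 / 283 = 0.9152 mg/L
k = ln2 / t½ = 0.693147 / 45.3 = 0.01530 h⁻¹
Fraction remaining after one interval: r = e^(−kτ) = e^(−0.01530 × 70.4) = 0.3406
Before dose 2, 1 dose has been given (aged 1τ).
C_trough = C₀ × r = 0.9152 × 0.3406 = 0.3117 mg/L

0.312 mg/L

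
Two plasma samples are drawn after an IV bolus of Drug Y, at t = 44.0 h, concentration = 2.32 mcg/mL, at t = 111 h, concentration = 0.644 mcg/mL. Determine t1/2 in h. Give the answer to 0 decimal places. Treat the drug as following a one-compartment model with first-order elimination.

36 h

k = ln(C₁/C₂) / (t₂ − t₁) = ln(2.32/0.644) / (111 − 44.0)
  = 1.282 / 67.00 = 0.01913 h⁻¹
t½ = ln2 / k = 0.693147 / 0.01913 = 36.23 h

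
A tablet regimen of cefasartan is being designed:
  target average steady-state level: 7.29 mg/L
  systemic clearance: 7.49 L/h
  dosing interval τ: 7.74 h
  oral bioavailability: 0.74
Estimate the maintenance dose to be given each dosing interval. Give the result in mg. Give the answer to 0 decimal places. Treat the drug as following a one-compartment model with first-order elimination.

At steady state, F × (Dose/τ) = Css × CL.
Dose = Css × CL × τ / F = 7.29 × 7.490 × 7.74 / 0.74 = 571.1 mg

571 mg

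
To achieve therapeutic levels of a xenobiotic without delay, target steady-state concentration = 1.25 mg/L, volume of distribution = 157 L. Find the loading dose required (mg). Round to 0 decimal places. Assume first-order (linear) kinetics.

LD = Css × Vd = 1.25 × 157 = 196.3 mg

196 mg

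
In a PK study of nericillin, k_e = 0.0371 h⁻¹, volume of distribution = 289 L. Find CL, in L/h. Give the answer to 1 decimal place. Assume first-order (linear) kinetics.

CL = k × Vd = 0.0371 × 289 = 10.72 L/h

10.7 L/h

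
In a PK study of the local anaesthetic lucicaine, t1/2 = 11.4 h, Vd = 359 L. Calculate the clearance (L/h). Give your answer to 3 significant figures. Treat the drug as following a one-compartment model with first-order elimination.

21.8 L/h

k = ln2 / t½ = 0.693147 / 11.4 = 0.06080 h⁻¹
CL = k × Vd = 0.06080 × 359 = 21.83 L/h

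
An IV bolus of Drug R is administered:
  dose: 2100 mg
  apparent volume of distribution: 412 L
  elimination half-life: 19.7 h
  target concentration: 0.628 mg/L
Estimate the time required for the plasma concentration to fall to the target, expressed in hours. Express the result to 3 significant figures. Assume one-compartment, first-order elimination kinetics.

59.5 h

C₀ = Dose / Vd = 2100 / 412 = 5.097 mg/L
k = ln2 / t½ = 0.693147 / 19.7 = 0.03519 h⁻¹
t = ln(C₀ / C) / k = ln(5.097 / 0.628) / 0.03519
  = ln(8.116) / 0.03519 = 2.094 / 0.03519 = 59.51 h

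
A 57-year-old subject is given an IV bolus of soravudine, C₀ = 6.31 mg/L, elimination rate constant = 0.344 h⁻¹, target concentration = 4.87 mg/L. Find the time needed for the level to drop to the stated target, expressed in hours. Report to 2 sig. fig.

t = ln(C₀ / C) / k = ln(6.310 / 4.87) / 0.3440
  = ln(1.296) / 0.3440 = 0.2593 / 0.3440 = 0.7538 h

0.75 h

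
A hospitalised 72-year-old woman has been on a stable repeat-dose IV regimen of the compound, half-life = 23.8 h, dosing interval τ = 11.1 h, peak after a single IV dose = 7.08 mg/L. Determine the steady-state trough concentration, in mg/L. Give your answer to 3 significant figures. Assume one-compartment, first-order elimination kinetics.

18.6 mg/L

k = ln2 / t½ = 0.693147 / 23.8 = 0.02912 h⁻¹
e^(−kτ) = e^(−0.02912 × 11.1) = 0.7238
Accumulation ratio R = 1 / (1 − e^(−kτ)) = 1 / (1 − 0.7238) = 3.621
Steady-state trough = C₀ × R × e^(−kτ) = 7.08 × 3.621 × 0.7238 = 18.56 mg/L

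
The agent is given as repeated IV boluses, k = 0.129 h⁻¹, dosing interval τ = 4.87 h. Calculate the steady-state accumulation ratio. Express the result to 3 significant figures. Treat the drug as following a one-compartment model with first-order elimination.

e^(−kτ) = e^(−0.1290 × 4.87) = 0.5335
Accumulation ratio R = 1 / (1 − e^(−kτ)) = 1 / (1 − 0.5335) = 2.144

2.14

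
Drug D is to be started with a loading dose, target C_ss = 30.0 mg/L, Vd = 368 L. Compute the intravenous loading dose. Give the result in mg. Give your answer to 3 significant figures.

LD = Css × Vd = 30.0 × 368 = 11040 mg

11000 mg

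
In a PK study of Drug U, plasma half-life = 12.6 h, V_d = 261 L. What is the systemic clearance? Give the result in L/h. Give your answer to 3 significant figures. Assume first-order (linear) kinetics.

k = ln2 / t½ = 0.693147 / 12.6 = 0.05501 h⁻¹
CL = k × Vd = 0.05501 × 261 = 14.36 L/h

14.4 L/h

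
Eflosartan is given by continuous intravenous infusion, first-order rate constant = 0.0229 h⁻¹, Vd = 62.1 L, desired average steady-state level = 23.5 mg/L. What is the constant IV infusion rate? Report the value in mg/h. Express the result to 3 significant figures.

33.4 mg/h

CL = k × Vd = 0.02290 × 62.1 = 1.422 L/h
At steady state, infusion rate R₀ = Css × CL = 23.5 × 1.422 = 33.42 mg/h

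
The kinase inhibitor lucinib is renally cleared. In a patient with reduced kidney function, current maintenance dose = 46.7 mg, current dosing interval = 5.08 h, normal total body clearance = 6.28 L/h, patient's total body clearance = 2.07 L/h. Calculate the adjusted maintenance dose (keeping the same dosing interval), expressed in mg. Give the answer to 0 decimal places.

To keep the same average steady-state level, dosing rate must scale with clearance.
CL ratio = 2.07 / 6.28 = 0.3296
New dose (same interval) = 46.7 × 0.3296 = 15.39 mg

15 mg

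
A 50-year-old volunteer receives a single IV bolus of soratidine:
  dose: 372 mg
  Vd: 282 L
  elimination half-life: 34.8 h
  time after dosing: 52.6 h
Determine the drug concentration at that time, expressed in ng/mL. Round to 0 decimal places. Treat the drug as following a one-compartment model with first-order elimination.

C₀ = Dose / Vd = 372.0 / 282 = 1.319 mg/L
k = ln2 / t½ = 0.693147 / 34.8 = 0.01992 h⁻¹
C = C₀ · e^(−k·t) = 1.319 × e^(−0.01992 × 52.6)
  = 1.319 × 0.3507 = 0.4626 mg/L
Convert: 0.4626 mg/L × 1000 = 462.6 ng/mL

463 ng/mL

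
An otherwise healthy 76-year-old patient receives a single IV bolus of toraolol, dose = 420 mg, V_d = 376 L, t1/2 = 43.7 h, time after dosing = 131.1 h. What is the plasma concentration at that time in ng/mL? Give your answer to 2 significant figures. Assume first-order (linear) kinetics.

140 ng/mL

C₀ = Dose / Vd = 420.0 / 376 = 1.117 mg/L
k = ln2 / t½ = 0.693147 / 43.7 = 0.01586 h⁻¹
t / t½ = 131.1 / 43.7 = 3 half-lives
C = C₀ × (1/2)^3 = 1.117 × 0.1250 = 0.1396 mg/L
Convert: 0.1396 mg/L × 1000 = 139.6 ng/mL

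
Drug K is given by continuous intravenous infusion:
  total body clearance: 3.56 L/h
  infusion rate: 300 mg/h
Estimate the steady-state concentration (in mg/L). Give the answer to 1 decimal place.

84.3 mg/L

At steady state Css = R₀ / CL = 300 / 3.560 = 84.27 mg/L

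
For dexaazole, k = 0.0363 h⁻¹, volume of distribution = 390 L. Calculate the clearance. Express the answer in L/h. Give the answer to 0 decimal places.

14 L/h

CL = k × Vd = 0.0363 × 390 = 14.16 L/h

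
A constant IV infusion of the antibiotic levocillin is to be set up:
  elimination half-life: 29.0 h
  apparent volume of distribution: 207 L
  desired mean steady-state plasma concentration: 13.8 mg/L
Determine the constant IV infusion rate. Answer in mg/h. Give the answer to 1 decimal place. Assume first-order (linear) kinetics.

k = ln2 / t½ = 0.693147 / 29.0 = 0.02390 h⁻¹
CL = k × Vd = 0.02390 × 207 = 4.947 L/h
At steady state, infusion rate R₀ = Css × CL = 13.8 × 4.947 = 68.27 mg/h

68.3 mg/h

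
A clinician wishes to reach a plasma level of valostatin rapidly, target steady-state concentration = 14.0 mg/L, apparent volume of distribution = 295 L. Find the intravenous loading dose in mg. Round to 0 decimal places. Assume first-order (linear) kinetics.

LD = Css × Vd = 14.0 × 295 = 4130 mg

4130 mg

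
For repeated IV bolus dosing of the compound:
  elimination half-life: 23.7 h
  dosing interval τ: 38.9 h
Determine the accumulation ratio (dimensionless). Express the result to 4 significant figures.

1.472

k = ln2 / t½ = 0.693147 / 23.7 = 0.02925 h⁻¹
e^(−kτ) = e^(−0.02925 × 38.9) = 0.3205
Accumulation ratio R = 1 / (1 − e^(−kτ)) = 1 / (1 − 0.3205) = 1.472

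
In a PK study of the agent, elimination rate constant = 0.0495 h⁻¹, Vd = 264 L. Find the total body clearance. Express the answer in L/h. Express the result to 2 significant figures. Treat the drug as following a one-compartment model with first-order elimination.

13 L/h

CL = k × Vd = 0.0495 × 264 = 13.07 L/h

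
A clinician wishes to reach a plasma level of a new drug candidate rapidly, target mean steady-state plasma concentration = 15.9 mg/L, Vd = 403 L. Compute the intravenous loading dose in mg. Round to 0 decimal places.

LD = Css × Vd = 15.9 × 403 = 6408 mg

6408 mg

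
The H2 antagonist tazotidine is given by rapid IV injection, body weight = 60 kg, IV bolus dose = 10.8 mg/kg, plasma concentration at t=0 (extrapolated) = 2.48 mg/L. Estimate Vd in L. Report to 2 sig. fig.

260 L

Dose = 10.8 × 60 = 648.0 mg
Vd = Dose / C₀ = 648.0 / 2.48 = 261.3 L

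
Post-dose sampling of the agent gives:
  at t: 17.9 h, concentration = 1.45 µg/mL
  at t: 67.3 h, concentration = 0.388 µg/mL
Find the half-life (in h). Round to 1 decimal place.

k = ln(C₁/C₂) / (t₂ − t₁) = ln(1.45/0.388) / (67.3 − 17.9)
  = 1.318 / 49.40 = 0.02668 h⁻¹
t½ = ln2 / k = 0.693147 / 0.02668 = 25.98 h

26.0 h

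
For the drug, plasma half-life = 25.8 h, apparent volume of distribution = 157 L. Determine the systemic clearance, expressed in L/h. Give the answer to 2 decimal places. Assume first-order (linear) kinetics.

k = ln2 / t½ = 0.693147 / 25.8 = 0.02687 h⁻¹
CL = k × Vd = 0.02687 × 157 = 4.219 L/h

4.22 L/h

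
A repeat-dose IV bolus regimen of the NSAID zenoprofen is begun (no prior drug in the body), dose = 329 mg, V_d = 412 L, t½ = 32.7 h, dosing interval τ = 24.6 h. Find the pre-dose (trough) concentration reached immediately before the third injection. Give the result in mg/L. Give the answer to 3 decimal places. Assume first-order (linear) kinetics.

0.755 mg/L

C₀ per dose = Dose / Vd = 329 / 412 = 0.7985 mg/L
k = ln2 / t½ = 0.693147 / 32.7 = 0.02120 h⁻¹
Fraction remaining after one interval: r = e^(−kτ) = e^(−0.02120 × 24.6) = 0.5936
Before dose 3, 2 doses have been given (aged 1τ, 2τ).
C_trough = C₀ × (r + r²) = 0.7985 × (0.5936 + 0.3524) = 0.7554 mg/L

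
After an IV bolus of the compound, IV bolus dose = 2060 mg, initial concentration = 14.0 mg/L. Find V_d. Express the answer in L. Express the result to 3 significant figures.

147 L

Vd = Dose / C₀ = 2060 / 14.0 = 147.1 L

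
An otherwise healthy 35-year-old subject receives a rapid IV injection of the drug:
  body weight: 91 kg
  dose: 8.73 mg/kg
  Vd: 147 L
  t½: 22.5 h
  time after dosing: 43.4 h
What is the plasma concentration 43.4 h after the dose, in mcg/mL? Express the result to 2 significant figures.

1.4 mcg/mL

Total dose = 8.73 × 91 = 794.4 mg
C₀ = Dose / Vd = 794.4 / 147 = 5.404 mg/L
k = ln2 / t½ = 0.693147 / 22.5 = 0.03081 h⁻¹
C = C₀ · e^(−k·t) = 5.404 × e^(−0.03081 × 43.4)
  = 5.404 × 0.2626 = 1.419 mg/L
(1.419 mg/L = 1.419 mcg/mL)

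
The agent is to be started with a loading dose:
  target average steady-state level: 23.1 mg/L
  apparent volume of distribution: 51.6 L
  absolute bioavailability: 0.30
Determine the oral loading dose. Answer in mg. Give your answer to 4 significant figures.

LD = Css × Vd / F = 23.1 × 51.6 / 0.30 = 3973 mg

3973 mg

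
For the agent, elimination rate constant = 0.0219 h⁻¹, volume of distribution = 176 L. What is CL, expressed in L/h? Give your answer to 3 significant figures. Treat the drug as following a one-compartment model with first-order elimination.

3.85 L/h

CL = k × Vd = 0.0219 × 176 = 3.854 L/h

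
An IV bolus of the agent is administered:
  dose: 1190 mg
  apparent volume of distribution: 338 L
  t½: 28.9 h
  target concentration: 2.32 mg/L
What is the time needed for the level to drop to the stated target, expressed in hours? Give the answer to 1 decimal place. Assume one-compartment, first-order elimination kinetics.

C₀ = Dose / Vd = 1190 / 338 = 3.521 mg/L
k = ln2 / t½ = 0.693147 / 28.9 = 0.02398 h⁻¹
t = ln(C₀ / C) / k = ln(3.521 / 2.32) / 0.02398
  = ln(1.518) / 0.02398 = 0.4174 / 0.02398 = 17.41 h

17.4 h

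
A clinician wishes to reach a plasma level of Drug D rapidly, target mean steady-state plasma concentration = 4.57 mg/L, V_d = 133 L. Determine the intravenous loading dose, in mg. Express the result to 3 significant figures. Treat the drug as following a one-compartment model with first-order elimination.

LD = Css × Vd = 4.57 × 133 = 607.8 mg

608 mg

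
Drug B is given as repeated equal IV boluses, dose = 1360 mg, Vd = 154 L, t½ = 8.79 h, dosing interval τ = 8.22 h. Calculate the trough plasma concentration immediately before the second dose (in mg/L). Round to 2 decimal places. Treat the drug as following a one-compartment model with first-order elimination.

C₀ per dose = Dose / Vd = 1360 / 154 = 8.831 mg/L
k = ln2 / t½ = 0.693147 / 8.79 = 0.07886 h⁻¹
Fraction remaining after one interval: r = e^(−kτ) = e^(−0.07886 × 8.22) = 0.5230
Before dose 2, 1 dose has been given (aged 1τ).
C_trough = C₀ × r = 8.831 × 0.5230 = 4.619 mg/L

4.62 mg/L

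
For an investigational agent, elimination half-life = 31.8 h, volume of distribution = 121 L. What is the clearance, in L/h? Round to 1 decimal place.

2.6 L/h

k = ln2 / t½ = 0.693147 / 31.8 = 0.02180 h⁻¹
CL = k × Vd = 0.02180 × 121 = 2.638 L/h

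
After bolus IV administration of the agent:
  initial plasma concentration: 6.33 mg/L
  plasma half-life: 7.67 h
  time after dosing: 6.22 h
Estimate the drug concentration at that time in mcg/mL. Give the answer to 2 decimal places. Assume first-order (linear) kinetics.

3.61 mcg/mL

k = ln2 / t½ = 0.693147 / 7.67 = 0.09037 h⁻¹
C = C₀ · e^(−k·t) = 6.330 × e^(−0.09037 × 6.22)
  = 6.330 × 0.5700 = 3.608 mg/L
(3.608 mg/L = 3.608 mcg/mL)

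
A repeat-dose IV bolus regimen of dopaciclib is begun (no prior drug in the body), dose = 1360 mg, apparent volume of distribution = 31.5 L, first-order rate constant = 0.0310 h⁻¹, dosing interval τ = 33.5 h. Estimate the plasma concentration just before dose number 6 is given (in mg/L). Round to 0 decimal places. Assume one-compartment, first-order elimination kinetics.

24 mg/L

C₀ per dose = Dose / Vd = 1360 / 31.5 = 43.17 mg/L
Fraction remaining after one interval: r = e^(−kτ) = e^(−0.03100 × 33.5) = 0.3540
Before dose 6, 5 doses have been given (aged 1τ, 2τ, 3τ, 4τ, 5τ).
C_trough = C₀ × (r + r² + … + r^5) = C₀ × r(1−r^5)/(1−r)
        = 43.17 × 0.3540 × (1 − 0.005559) / (1 − 0.3540) = 23.53 mg/L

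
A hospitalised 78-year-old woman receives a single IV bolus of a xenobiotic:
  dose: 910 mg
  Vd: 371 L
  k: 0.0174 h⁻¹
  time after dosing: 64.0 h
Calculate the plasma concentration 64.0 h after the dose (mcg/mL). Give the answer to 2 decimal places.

0.81 mcg/mL

C₀ = Dose / Vd = 910.0 / 371 = 2.453 mg/L
C = C₀ · e^(−k·t) = 2.453 × e^(−0.01740 × 64.0)
  = 2.453 × 0.3284 = 0.8056 mg/L
(0.8056 mg/L = 0.8056 mcg/mL)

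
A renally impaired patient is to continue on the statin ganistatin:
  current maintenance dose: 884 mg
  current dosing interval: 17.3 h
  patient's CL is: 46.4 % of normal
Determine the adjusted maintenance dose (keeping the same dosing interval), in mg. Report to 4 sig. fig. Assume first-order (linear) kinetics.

410.2 mg

To keep the same average steady-state level, dosing rate must scale with clearance.
CL ratio = 46.4 / 100 = 0.4640
New dose (same interval) = 884 × 0.4640 = 410.2 mg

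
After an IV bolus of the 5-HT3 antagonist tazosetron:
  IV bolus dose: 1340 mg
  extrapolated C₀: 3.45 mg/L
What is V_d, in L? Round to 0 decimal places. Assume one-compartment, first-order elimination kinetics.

Vd = Dose / C₀ = 1340 / 3.45 = 388.4 L

388 L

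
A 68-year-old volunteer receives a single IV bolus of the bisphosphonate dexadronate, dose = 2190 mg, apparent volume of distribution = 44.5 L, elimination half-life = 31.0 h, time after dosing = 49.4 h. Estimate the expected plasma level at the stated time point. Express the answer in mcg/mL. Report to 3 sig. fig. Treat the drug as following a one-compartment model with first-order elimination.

C₀ = Dose / Vd = 2190 / 44.5 = 49.21 mg/L
k = ln2 / t½ = 0.693147 / 31.0 = 0.02236 h⁻¹
C = C₀ · e^(−k·t) = 49.21 × e^(−0.02236 × 49.4)
  = 49.21 × 0.3313 = 16.30 mg/L
(16.30 mg/L = 16.30 mcg/mL)

16.3 mcg/mL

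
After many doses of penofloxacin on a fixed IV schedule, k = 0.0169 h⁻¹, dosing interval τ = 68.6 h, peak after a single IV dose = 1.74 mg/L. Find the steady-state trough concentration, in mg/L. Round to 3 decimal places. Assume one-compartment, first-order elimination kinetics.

0.795 mg/L

e^(−kτ) = e^(−0.01690 × 68.6) = 0.3137
Accumulation ratio R = 1 / (1 − e^(−kτ)) = 1 / (1 − 0.3137) = 1.457
Steady-state trough = C₀ × R × e^(−kτ) = 1.74 × 1.457 × 0.3137 = 0.7953 mg/L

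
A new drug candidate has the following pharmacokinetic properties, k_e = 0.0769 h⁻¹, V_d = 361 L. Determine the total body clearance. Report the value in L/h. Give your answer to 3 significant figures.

27.8 L/h

CL = k × Vd = 0.0769 × 361 = 27.76 L/h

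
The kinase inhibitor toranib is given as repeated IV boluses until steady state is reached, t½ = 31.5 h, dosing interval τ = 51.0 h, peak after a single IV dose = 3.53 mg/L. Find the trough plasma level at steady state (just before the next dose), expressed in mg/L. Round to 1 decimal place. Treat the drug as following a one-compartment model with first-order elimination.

k = ln2 / t½ = 0.693147 / 31.5 = 0.02200 h⁻¹
e^(−kτ) = e^(−0.02200 × 51.0) = 0.3256
Accumulation ratio R = 1 / (1 − e^(−kτ)) = 1 / (1 − 0.3256) = 1.483
Steady-state trough = C₀ × R × e^(−kτ) = 3.53 × 1.483 × 0.3256 = 1.705 mg/L

1.7 mg/L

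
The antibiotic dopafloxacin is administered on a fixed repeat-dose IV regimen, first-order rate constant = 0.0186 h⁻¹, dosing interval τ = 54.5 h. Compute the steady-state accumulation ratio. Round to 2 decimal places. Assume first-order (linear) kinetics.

1.57

e^(−kτ) = e^(−0.01860 × 54.5) = 0.3629
Accumulation ratio R = 1 / (1 − e^(−kτ)) = 1 / (1 − 0.3629) = 1.570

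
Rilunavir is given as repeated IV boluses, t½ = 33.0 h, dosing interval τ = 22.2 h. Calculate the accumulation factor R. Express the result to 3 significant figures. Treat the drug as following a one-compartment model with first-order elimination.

2.68

k = ln2 / t½ = 0.693147 / 33.0 = 0.02100 h⁻¹
e^(−kτ) = e^(−0.02100 × 22.2) = 0.6274
Accumulation ratio R = 1 / (1 − e^(−kτ)) = 1 / (1 − 0.6274) = 2.684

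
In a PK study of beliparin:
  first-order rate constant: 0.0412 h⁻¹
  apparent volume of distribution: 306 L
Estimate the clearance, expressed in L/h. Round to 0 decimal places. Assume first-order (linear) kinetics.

13 L/h

CL = k × Vd = 0.0412 × 306 = 12.61 L/h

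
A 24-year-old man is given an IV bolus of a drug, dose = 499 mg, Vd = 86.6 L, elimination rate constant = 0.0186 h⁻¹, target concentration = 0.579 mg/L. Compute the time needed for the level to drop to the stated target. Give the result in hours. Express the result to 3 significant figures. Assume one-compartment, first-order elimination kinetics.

C₀ = Dose / Vd = 499.0 / 86.6 = 5.762 mg/L
t = ln(C₀ / C) / k = ln(5.762 / 0.579) / 0.01860
  = ln(9.952) / 0.01860 = 2.298 / 0.01860 = 123.5 h

124 h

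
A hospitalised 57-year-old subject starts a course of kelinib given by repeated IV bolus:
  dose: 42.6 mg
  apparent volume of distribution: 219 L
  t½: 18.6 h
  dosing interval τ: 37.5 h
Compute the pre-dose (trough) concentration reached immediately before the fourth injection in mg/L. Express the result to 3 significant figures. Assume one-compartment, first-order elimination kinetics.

0.0629 mg/L

C₀ per dose = Dose / Vd = 42.6 / 219 = 0.1945 mg/L
k = ln2 / t½ = 0.693147 / 18.6 = 0.03727 h⁻¹
Fraction remaining after one interval: r = e^(−kτ) = e^(−0.03727 × 37.5) = 0.2472
Before dose 4, 3 doses have been given (aged 1τ, 2τ, 3τ).
C_trough = C₀ × (r + r² + … + r^3) = C₀ × r(1−r^3)/(1−r)
        = 0.1945 × 0.2472 × (1 − 0.01511) / (1 − 0.2472) = 0.06290 mg/L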